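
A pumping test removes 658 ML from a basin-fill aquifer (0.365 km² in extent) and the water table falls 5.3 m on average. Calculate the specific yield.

A = 0.365 km² = 3.65 × 10^5 m²
ΔV = 658 ML = 6.58 × 10^5 m³
Sy = ΔV / (A × Δh) = 6.58 × 10^5 m³ / (3.65 × 10^5 m² × 5.3 m) = 0.3401

Sy ≈ 0.34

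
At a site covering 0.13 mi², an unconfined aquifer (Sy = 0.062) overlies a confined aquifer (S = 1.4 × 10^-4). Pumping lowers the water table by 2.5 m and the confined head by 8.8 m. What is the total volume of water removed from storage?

ΔV ≈ 52600 m³

A = 0.13 mi² = 3.367 × 10^5 m²
Unconfined: ΔV_u = Sy × A × Δh_u = 0.062 × 3.367 × 10^5 × 2.5 = 52190 m³
Confined: ΔV_c = S × A × Δh_c = 1.4 × 10^-4 × 3.367 × 10^5 × 8.8 = 414.8 m³
Total ΔV = 52190 + 414.8 = 52600 m³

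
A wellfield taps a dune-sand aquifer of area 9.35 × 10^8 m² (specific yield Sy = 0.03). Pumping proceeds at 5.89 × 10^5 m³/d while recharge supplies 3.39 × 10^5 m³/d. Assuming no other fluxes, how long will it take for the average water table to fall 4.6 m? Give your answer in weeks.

ΔV = Sy × A × Δh = 0.03 × 9.35 × 10^8 × 4.6 = 1.29 × 10^8 m³
Net withdrawal = 5.89 × 10^5 − 3.39 × 10^5 = 2.5 × 10^5 m³/d
t = ΔV / Q = 1.29 × 10^8 m³ / 2.5 × 10^5 m³/d = 516.1 d
t = 516.1 d ≈ 73.73 weeks

t ≈ 73.7 weeks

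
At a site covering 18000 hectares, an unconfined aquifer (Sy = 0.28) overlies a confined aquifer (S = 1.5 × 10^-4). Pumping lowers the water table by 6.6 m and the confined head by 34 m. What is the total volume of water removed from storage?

A = 18000 hectares = 1.8 × 10^8 m²
Unconfined: ΔV_u = Sy × A × Δh_u = 0.28 × 1.8 × 10^8 × 6.6 = 3.326 × 10^8 m³
Confined: ΔV_c = S × A × Δh_c = 1.5 × 10^-4 × 1.8 × 10^8 × 34 = 9.18 × 10^5 m³
Total ΔV = 3.326 × 10^8 + 9.18 × 10^5 = 3.336 × 10^8 m³

ΔV ≈ 3.34 × 10^8 m³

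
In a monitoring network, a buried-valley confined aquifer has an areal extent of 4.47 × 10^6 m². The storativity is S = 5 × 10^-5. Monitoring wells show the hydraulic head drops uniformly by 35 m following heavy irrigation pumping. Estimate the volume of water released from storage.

ΔV = S × A × Δh = 5 × 10^-5 × 4.47 × 10^6 m² × 35 m = 7822 m³

ΔV ≈ 7820 m³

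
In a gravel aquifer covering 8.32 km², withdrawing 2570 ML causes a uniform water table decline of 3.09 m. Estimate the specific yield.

A = 8.32 km² = 8.32 × 10^6 m²
ΔV = 2570 ML = 2.57 × 10^6 m³
Sy = ΔV / (A × Δh) = 2.57 × 10^6 m³ / (8.32 × 10^6 m² × 3.09 m) = 0.09997

Sy ≈ 0.1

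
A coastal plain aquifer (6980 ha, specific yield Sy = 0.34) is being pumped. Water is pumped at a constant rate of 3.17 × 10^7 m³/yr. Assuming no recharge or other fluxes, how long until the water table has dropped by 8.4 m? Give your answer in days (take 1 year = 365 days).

A = 6980 ha = 6.98 × 10^7 m²
ΔV = Sy × A × Δh = 0.34 × 6.98 × 10^7 × 8.4 = 1.993 × 10^8 m³
Q = 3.17 × 10^7 m³/yr = 86850 m³/d
t = ΔV / Q = 1.993 × 10^8 m³ / 86850 m³/d = 2295 d

t ≈ 2300 days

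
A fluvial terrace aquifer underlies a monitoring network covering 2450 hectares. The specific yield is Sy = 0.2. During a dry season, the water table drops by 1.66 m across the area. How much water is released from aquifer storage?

A = 2450 hectares = 2.45 × 10^7 m²
ΔV = Sy × A × Δh = 0.2 × 2.45 × 10^7 m² × 1.66 m = 8.134 × 10^6 m³

ΔV ≈ 8.13 × 10^6 m³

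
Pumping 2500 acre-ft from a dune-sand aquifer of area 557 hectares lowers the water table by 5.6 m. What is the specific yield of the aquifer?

A = 557 hectares = 5.57 × 10^6 m²
ΔV = 2500 acre-ft = 3.084 × 10^6 m³
Sy = ΔV / (A × Δh) = 3.084 × 10^6 m³ / (5.57 × 10^6 m² × 5.6 m) = 0.09886

Sy ≈ 0.099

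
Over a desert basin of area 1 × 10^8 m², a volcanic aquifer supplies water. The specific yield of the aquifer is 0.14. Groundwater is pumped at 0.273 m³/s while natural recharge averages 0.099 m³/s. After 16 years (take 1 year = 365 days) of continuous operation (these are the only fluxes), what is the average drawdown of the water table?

Net abstraction = 0.273 − 0.099 = 0.174 m³/s
Q_net = 0.174 m³/s = 15030 m³/d
t = 16 years = 5840 d
ΔV = Q × t = 15030 m³/d × 5840 d = 8.78 × 10^7 m³
Δh = ΔV / (Sy × A) = 8.78 × 10^7 / (0.14 × 1 × 10^8) = 6.271 m

Δh ≈ 6.27 m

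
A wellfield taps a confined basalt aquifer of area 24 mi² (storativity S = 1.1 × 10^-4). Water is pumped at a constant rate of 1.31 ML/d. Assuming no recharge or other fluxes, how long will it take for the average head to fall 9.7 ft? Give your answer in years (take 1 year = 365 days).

t ≈ 0.0423 years

A = 24 mi² = 6.216 × 10^7 m²
Δh = 9.7 ft = 2.957 m
ΔV = S × A × Δh = 1.1 × 10^-4 × 6.216 × 10^7 × 2.957 = 20220 m³
Q = 1.31 ML/d = 1310 m³/d
t = ΔV / Q = 20220 m³ / 1310 m³/d = 15.43 d
t = 15.43 d ≈ 0.04228 years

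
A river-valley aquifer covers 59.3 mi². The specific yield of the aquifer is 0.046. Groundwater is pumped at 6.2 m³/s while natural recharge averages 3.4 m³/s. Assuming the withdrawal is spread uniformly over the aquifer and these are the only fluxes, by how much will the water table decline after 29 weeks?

Δh ≈ 6.95 m

A = 59.3 mi² = 1.536 × 10^8 m²
Net abstraction = 6.2 − 3.4 = 2.8 m³/s
Q_net = 2.8 m³/s = 2.419 × 10^5 m³/d
t = 29 weeks = 203 d
ΔV = Q × t = 2.419 × 10^5 m³/d × 203 d = 4.911 × 10^7 m³
Δh = ΔV / (Sy × A) = 4.911 × 10^7 / (0.046 × 1.536 × 10^8) = 6.951 m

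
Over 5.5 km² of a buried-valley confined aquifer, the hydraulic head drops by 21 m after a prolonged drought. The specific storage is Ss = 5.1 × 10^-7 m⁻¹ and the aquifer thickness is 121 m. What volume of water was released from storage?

S = Ss × b = 5.1 × 10^-7 m⁻¹ × 121 m = 6.171 × 10^-5
A = 5.5 km² = 5.5 × 10^6 m²
ΔV = S × A × Δh = 6.171 × 10^-5 × 5.5 × 10^6 m² × 21 m = 7128 m³

ΔV ≈ 7130 m³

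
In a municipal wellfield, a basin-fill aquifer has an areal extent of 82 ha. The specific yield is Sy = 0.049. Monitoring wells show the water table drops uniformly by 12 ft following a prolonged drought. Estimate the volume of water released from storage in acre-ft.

A = 82 ha = 8.2 × 10^5 m²
Δh = 12 ft = 3.658 m
ΔV = Sy × A × Δh = 0.049 × 8.2 × 10^5 m² × 3.658 m = 1.47 × 10^5 m³
ΔV = 1.47 × 10^5 m³ = 119.1 acre-ft

ΔV ≈ 119 acre-ft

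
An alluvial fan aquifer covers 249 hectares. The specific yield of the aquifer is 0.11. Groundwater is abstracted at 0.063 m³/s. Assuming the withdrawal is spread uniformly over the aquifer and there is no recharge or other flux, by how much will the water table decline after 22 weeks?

Δh ≈ 3.06 m

A = 249 hectares = 2.49 × 10^6 m²
Q = 0.063 m³/s = 5443 m³/d
t = 22 weeks = 154 d
ΔV = Q × t = 5443 m³/d × 154 d = 8.383 × 10^5 m³
Δh = ΔV / (Sy × A) = 8.383 × 10^5 / (0.11 × 2.49 × 10^6) = 3.06 m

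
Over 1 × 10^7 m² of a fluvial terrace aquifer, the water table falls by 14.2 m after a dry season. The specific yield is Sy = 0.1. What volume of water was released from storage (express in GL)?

ΔV = Sy × A × Δh = 0.1 × 1 × 10^7 m² × 14.2 m = 1.42 × 10^7 m³
ΔV = 1.42 × 10^7 m³ = 14.2 GL

ΔV ≈ 14.2 GL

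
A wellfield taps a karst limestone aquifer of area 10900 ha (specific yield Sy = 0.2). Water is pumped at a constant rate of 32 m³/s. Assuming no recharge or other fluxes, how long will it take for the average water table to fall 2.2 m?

t ≈ 17.3 days

A = 10900 ha = 1.09 × 10^8 m²
ΔV = Sy × A × Δh = 0.2 × 1.09 × 10^8 × 2.2 = 4.796 × 10^7 m³
Q = 32 m³/s = 2.765 × 10^6 m³/d
t = ΔV / Q = 4.796 × 10^7 m³ / 2.765 × 10^6 m³/d = 17.35 d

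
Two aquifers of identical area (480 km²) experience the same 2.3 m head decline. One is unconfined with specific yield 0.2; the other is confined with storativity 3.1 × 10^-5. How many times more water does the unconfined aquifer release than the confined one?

A = 480 km² = 4.8 × 10^8 m²
Unconfined: ΔV_u = Sy × A × Δh = 0.2 × 4.8 × 10^8 × 2.3 = 2.208 × 10^8 m³
Confined: ΔV_c = S × A × Δh = 3.1 × 10^-5 × 4.8 × 10^8 × 2.3 = 34220 m³
Ratio = ΔV_u / ΔV_c = Sy / S = 0.2 / 3.1 × 10^-5 = 6452

ΔV_u / ΔV_c ≈ 6450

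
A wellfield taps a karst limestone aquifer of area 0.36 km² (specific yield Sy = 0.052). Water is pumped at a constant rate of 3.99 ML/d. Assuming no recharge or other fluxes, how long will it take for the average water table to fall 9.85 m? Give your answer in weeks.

A = 0.36 km² = 3.6 × 10^5 m²
ΔV = Sy × A × Δh = 0.052 × 3.6 × 10^5 × 9.85 = 1.844 × 10^5 m³
Q = 3.99 ML/d = 3990 m³/d
t = ΔV / Q = 1.844 × 10^5 m³ / 3990 m³/d = 46.21 d
t = 46.21 d ≈ 6.602 weeks

t ≈ 6.6 weeks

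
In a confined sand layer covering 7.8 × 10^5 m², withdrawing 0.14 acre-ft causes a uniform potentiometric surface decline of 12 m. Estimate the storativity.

S ≈ 1.8 × 10^-5

ΔV = 0.14 acre-ft = 172.7 m³
S = ΔV / (A × Δh) = 172.7 m³ / (7.8 × 10^5 m² × 12 m) = 1.845 × 10^-5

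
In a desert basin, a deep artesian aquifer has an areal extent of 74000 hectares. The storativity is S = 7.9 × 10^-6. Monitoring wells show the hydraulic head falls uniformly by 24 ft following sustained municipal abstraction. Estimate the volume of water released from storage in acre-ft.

ΔV ≈ 34.7 acre-ft

A = 74000 hectares = 7.4 × 10^8 m²
Δh = 24 ft = 7.315 m
ΔV = S × A × Δh = 7.9 × 10^-6 × 7.4 × 10^8 m² × 7.315 m = 42760 m³
ΔV = 42760 m³ = 34.67 acre-ft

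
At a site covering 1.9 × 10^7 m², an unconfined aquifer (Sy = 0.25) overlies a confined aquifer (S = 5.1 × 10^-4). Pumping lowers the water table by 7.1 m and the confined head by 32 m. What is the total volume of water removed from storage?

ΔV ≈ 3.4 × 10^7 m³

Unconfined: ΔV_u = Sy × A × Δh_u = 0.25 × 1.9 × 10^7 × 7.1 = 3.373 × 10^7 m³
Confined: ΔV_c = S × A × Δh_c = 5.1 × 10^-4 × 1.9 × 10^7 × 32 = 3.101 × 10^5 m³
Total ΔV = 3.373 × 10^7 + 3.101 × 10^5 = 3.404 × 10^7 m³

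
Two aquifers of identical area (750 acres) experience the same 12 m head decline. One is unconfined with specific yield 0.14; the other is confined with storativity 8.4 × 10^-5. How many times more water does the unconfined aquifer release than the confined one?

ΔV_u / ΔV_c ≈ 1670

A = 750 acres = 3.035 × 10^6 m²
Unconfined: ΔV_u = Sy × A × Δh = 0.14 × 3.035 × 10^6 × 12 = 5.099 × 10^6 m³
Confined: ΔV_c = S × A × Δh = 8.4 × 10^-5 × 3.035 × 10^6 × 12 = 3059 m³
Ratio = ΔV_u / ΔV_c = Sy / S = 0.14 / 8.4 × 10^-5 = 1667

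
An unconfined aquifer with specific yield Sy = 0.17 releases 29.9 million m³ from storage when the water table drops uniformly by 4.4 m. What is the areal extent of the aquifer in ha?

A ≈ 4000 ha

ΔV = 29.9 million m³ = 2.99 × 10^7 m³
A = ΔV / (Sy × Δh) = 2.99 × 10^7 / (0.17 × 4.4) = 3.997 × 10^7 m²
A = 3.997 × 10^7 m² = 3997 ha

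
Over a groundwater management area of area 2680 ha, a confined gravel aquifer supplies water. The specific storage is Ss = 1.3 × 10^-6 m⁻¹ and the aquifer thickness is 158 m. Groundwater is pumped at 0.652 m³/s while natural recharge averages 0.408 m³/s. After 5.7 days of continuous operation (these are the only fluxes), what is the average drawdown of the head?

Δh ≈ 21.8 m

S = Ss × b = 1.3 × 10^-6 m⁻¹ × 158 m = 2.054 × 10^-4
A = 2680 ha = 2.68 × 10^7 m²
Net abstraction = 0.652 − 0.408 = 0.244 m³/s
Q_net = 0.244 m³/s = 21080 m³/d
ΔV = Q × t = 21080 m³/d × 5.7 d = 1.202 × 10^5 m³
Δh = ΔV / (S × A) = 1.202 × 10^5 / (2.054 × 10^-4 × 2.68 × 10^7) = 21.83 m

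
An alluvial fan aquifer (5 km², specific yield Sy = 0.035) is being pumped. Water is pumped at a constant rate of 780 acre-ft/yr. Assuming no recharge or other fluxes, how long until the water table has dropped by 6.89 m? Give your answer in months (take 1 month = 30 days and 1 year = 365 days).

t ≈ 15.2 months

A = 5 km² = 5 × 10^6 m²
ΔV = Sy × A × Δh = 0.035 × 5 × 10^6 × 6.89 = 1.206 × 10^6 m³
Q = 780 acre-ft/yr = 2636 m³/d
t = ΔV / Q = 1.206 × 10^6 m³ / 2636 m³/d = 457.4 d
t = 457.4 d ≈ 15.25 months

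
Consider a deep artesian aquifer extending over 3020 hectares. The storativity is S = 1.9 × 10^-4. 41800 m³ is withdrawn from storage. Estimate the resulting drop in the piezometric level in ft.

Δh ≈ 23.9 ft

A = 3020 hectares = 3.02 × 10^7 m²
Δh = ΔV / (S × A) = 41800 m³ / (1.9 × 10^-4 × 3.02 × 10^7 m²) = 7.285 m
Δh = 7.285 m = 23.9 ft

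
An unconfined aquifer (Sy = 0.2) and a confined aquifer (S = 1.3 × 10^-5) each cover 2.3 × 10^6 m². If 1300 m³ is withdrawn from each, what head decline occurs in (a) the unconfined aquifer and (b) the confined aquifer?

Δh_u ≈ 0.00283 m; Δh_c ≈ 43.5 m

Unconfined: Δh_u = ΔV/(Sy·A) = 1300/(0.2 × 2.3 × 10^6) = 0.002826 m
Confined: Δh_c = ΔV/(S·A) = 1300/(1.3 × 10^-5 × 2.3 × 10^6) = 43.48 m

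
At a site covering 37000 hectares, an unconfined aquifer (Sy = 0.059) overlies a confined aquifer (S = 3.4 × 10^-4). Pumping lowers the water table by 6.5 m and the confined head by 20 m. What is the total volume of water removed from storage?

ΔV ≈ 1.44 × 10^8 m³

A = 37000 hectares = 3.7 × 10^8 m²
Unconfined: ΔV_u = Sy × A × Δh_u = 0.059 × 3.7 × 10^8 × 6.5 = 1.419 × 10^8 m³
Confined: ΔV_c = S × A × Δh_c = 3.4 × 10^-4 × 3.7 × 10^8 × 20 = 2.516 × 10^6 m³
Total ΔV = 1.419 × 10^8 + 2.516 × 10^6 = 1.444 × 10^8 m³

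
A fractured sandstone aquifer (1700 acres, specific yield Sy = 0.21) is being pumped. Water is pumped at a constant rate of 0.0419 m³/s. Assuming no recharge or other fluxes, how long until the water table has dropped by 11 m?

t ≈ 4390 days

A = 1700 acres = 6.88 × 10^6 m²
ΔV = Sy × A × Δh = 0.21 × 6.88 × 10^6 × 11 = 1.589 × 10^7 m³
Q = 0.0419 m³/s = 3620 m³/d
t = ΔV / Q = 1.589 × 10^7 m³ / 3620 m³/d = 4390 d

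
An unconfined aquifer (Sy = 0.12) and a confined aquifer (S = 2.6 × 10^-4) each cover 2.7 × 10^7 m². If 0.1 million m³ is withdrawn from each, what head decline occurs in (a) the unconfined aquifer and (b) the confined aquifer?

ΔV = 0.1 million m³ = 1 × 10^5 m³
Unconfined: Δh_u = ΔV/(Sy·A) = 1 × 10^5/(0.12 × 2.7 × 10^7) = 0.03086 m
Confined: Δh_c = ΔV/(S·A) = 1 × 10^5/(2.6 × 10^-4 × 2.7 × 10^7) = 14.25 m

Δh_u ≈ 0.0309 m; Δh_c ≈ 14.2 m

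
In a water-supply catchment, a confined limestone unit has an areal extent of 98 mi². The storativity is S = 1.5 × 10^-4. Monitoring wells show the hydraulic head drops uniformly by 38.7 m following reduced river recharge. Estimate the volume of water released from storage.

ΔV ≈ 1.47 × 10^6 m³

A = 98 mi² = 2.538 × 10^8 m²
ΔV = S × A × Δh = 1.5 × 10^-4 × 2.538 × 10^8 m² × 38.7 m = 1.473 × 10^6 m³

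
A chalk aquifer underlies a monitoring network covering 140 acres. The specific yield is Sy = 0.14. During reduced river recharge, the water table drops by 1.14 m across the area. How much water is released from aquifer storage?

ΔV ≈ 90400 m³

A = 140 acres = 5.666 × 10^5 m²
ΔV = Sy × A × Δh = 0.14 × 5.666 × 10^5 m² × 1.14 m = 90420 m³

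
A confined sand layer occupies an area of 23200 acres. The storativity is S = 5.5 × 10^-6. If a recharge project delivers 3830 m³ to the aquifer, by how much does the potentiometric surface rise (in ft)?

Δh ≈ 24.3 ft

A = 23200 acres = 9.389 × 10^7 m²
Δh = ΔV / (S × A) = 3830 m³ / (5.5 × 10^-6 × 9.389 × 10^7 m²) = 7.417 m
Δh = 7.417 m = 24.33 ft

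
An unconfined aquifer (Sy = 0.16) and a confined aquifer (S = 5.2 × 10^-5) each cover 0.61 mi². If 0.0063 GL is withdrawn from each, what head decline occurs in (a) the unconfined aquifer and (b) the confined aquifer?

A = 0.61 mi² = 1.58 × 10^6 m²
ΔV = 0.0063 GL = 6300 m³
Unconfined: Δh_u = ΔV/(Sy·A) = 6300/(0.16 × 1.58 × 10^6) = 0.02492 m
Confined: Δh_c = ΔV/(S·A) = 6300/(5.2 × 10^-5 × 1.58 × 10^6) = 76.68 m

Δh_u ≈ 0.0249 m; Δh_c ≈ 76.7 m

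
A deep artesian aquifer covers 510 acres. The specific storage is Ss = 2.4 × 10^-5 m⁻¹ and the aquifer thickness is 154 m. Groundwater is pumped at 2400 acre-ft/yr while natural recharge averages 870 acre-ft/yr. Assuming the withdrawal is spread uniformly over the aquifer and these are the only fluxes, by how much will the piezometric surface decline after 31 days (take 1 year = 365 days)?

S = Ss × b = 2.4 × 10^-5 m⁻¹ × 154 m = 3.696 × 10^-3
A = 510 acres = 2.064 × 10^6 m²
Net abstraction = 2400 − 870 = 1530 acre-ft/yr
Q_net = 1530 acre-ft/yr = 5170 m³/d
ΔV = Q × t = 5170 m³/d × 31 d = 1.603 × 10^5 m³
Δh = ΔV / (S × A) = 1.603 × 10^5 / (0.003696 × 2.064 × 10^6) = 21.01 m

Δh ≈ 21 m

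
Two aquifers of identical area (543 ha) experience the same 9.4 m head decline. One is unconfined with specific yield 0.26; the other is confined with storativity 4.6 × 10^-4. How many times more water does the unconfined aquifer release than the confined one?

ΔV_u / ΔV_c ≈ 565

A = 543 ha = 5.43 × 10^6 m²
Unconfined: ΔV_u = Sy × A × Δh = 0.26 × 5.43 × 10^6 × 9.4 = 1.327 × 10^7 m³
Confined: ΔV_c = S × A × Δh = 4.6 × 10^-4 × 5.43 × 10^6 × 9.4 = 23480 m³
Ratio = ΔV_u / ΔV_c = Sy / S = 0.26 / 4.6 × 10^-4 = 565.2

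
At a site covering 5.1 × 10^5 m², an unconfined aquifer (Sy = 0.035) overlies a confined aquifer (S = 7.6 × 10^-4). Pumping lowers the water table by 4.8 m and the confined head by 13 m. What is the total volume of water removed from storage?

ΔV ≈ 90700 m³

Unconfined: ΔV_u = Sy × A × Δh_u = 0.035 × 5.1 × 10^5 × 4.8 = 85680 m³
Confined: ΔV_c = S × A × Δh_c = 7.6 × 10^-4 × 5.1 × 10^5 × 13 = 5039 m³
Total ΔV = 85680 + 5039 = 90720 m³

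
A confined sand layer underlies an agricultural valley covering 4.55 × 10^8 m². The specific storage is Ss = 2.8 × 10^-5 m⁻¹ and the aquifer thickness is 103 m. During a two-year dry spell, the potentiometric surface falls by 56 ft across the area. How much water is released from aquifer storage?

ΔV ≈ 2.24 × 10^7 m³

S = Ss × b = 2.8 × 10^-5 m⁻¹ × 103 m = 2.884 × 10^-3
Δh = 56 ft = 17.07 m
ΔV = S × A × Δh = 0.002884 × 4.55 × 10^8 m² × 17.07 m = 2.24 × 10^7 m³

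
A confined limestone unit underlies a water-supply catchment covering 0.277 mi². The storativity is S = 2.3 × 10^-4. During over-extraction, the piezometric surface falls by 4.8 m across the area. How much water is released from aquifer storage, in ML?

A = 0.277 mi² = 7.174 × 10^5 m²
ΔV = S × A × Δh = 2.3 × 10^-4 × 7.174 × 10^5 m² × 4.8 m = 792 m³
ΔV = 792 m³ = 0.792 ML

ΔV ≈ 0.792 ML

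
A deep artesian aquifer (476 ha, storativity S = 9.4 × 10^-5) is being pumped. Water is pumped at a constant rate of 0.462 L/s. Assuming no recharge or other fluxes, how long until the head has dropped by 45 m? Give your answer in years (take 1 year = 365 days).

A = 476 ha = 4.76 × 10^6 m²
ΔV = S × A × Δh = 9.4 × 10^-5 × 4.76 × 10^6 × 45 = 20130 m³
Q = 0.462 L/s = 39.92 m³/d
t = ΔV / Q = 20130 m³ / 39.92 m³/d = 504.4 d
t = 504.4 d ≈ 1.382 years

t ≈ 1.38 years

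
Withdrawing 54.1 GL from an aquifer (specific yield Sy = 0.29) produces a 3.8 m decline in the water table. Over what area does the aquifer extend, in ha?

A ≈ 4910 ha

ΔV = 54.1 GL = 5.41 × 10^7 m³
A = ΔV / (Sy × Δh) = 5.41 × 10^7 / (0.29 × 3.8) = 4.909 × 10^7 m²
A = 4.909 × 10^7 m² = 4909 ha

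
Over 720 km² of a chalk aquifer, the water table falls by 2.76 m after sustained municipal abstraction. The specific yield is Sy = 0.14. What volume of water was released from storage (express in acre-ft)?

A = 720 km² = 7.2 × 10^8 m²
ΔV = Sy × A × Δh = 0.14 × 7.2 × 10^8 m² × 2.76 m = 2.782 × 10^8 m³
ΔV = 2.782 × 10^8 m³ = 2.255 × 10^5 acre-ft

ΔV ≈ 2.26 × 10^5 acre-ft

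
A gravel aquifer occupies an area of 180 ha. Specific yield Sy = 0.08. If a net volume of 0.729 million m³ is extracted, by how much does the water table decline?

Δh ≈ 5.06 m

A = 180 ha = 1.8 × 10^6 m²
ΔV = 0.729 million m³ = 7.29 × 10^5 m³
Δh = ΔV / (Sy × A) = 7.29 × 10^5 m³ / (0.08 × 1.8 × 10^6 m²) = 5.062 m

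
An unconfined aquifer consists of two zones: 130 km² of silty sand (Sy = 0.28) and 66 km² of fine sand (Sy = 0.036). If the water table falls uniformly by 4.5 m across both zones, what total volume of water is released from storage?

A₁ = 130 km² = 1.3 × 10^8 m²; A₂ = 66 km² = 6.6 × 10^7 m²
ΔV₁ = 0.28 × 1.3 × 10^8 × 4.5 = 1.638 × 10^8 m³
ΔV₂ = 0.036 × 6.6 × 10^7 × 4.5 = 1.069 × 10^7 m³
ΔV = ΔV₁ + ΔV₂ = 1.745 × 10^8 m³

ΔV ≈ 1.74 × 10^8 m³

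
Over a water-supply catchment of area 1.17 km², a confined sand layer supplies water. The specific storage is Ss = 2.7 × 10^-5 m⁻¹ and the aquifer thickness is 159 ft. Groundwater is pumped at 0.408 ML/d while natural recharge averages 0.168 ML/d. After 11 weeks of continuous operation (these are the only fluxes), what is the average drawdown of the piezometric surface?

b = 159 ft = 48.46 m
S = Ss × b = 2.7 × 10^-5 m⁻¹ × 48.46 m = 1.309 × 10^-3
A = 1.17 km² = 1.17 × 10^6 m²
Net abstraction = 0.408 − 0.168 = 0.24 ML/d
Q_net = 0.24 ML/d = 240 m³/d
t = 11 weeks = 77 d
ΔV = Q × t = 240 m³/d × 77 d = 18480 m³
Δh = ΔV / (S × A) = 18480 / (0.001309 × 1.17 × 10^6) = 12.07 m

Δh ≈ 12.1 m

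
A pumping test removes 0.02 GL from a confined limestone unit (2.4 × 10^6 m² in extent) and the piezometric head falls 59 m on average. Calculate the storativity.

ΔV = 0.02 GL = 20000 m³
S = ΔV / (A × Δh) = 20000 m³ / (2.4 × 10^6 m² × 59 m) = 1.412 × 10^-4

S ≈ 1.4 × 10^-4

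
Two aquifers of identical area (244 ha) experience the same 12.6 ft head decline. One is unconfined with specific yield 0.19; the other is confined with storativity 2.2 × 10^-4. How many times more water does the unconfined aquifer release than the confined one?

A = 244 ha = 2.44 × 10^6 m²
Δh = 12.6 ft = 3.84 m
Unconfined: ΔV_u = Sy × A × Δh = 0.19 × 2.44 × 10^6 × 3.84 = 1.78 × 10^6 m³
Confined: ΔV_c = S × A × Δh = 2.2 × 10^-4 × 2.44 × 10^6 × 3.84 = 2062 m³
Ratio = ΔV_u / ΔV_c = Sy / S = 0.19 / 2.2 × 10^-4 = 863.6

ΔV_u / ΔV_c ≈ 864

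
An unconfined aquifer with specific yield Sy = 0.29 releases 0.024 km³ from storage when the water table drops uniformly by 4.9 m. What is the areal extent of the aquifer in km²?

ΔV = 0.024 km³ = 2.4 × 10^7 m³
A = ΔV / (Sy × Δh) = 2.4 × 10^7 / (0.29 × 4.9) = 1.689 × 10^7 m²
A = 1.689 × 10^7 m² = 16.89 km²

A ≈ 16.9 km²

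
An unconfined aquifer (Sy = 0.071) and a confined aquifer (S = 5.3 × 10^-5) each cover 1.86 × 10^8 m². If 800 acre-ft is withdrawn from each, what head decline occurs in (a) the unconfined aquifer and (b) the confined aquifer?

ΔV = 800 acre-ft = 9.868 × 10^5 m³
Unconfined: Δh_u = ΔV/(Sy·A) = 9.868 × 10^5/(0.071 × 1.86 × 10^8) = 0.07472 m
Confined: Δh_c = ΔV/(S·A) = 9.868 × 10^5/(5.3 × 10^-5 × 1.86 × 10^8) = 100.1 m

Δh_u ≈ 0.0747 m; Δh_c ≈ 100 m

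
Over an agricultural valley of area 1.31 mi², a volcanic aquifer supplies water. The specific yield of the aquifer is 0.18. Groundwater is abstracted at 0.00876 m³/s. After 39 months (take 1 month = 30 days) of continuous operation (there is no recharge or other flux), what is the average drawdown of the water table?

A = 1.31 mi² = 3.393 × 10^6 m²
Q = 0.00876 m³/s = 756.9 m³/d
t = 39 months = 1170 d
ΔV = Q × t = 756.9 m³/d × 1170 d = 8.855 × 10^5 m³
Δh = ΔV / (Sy × A) = 8.855 × 10^5 / (0.18 × 3.393 × 10^6) = 1.45 m

Δh ≈ 1.45 m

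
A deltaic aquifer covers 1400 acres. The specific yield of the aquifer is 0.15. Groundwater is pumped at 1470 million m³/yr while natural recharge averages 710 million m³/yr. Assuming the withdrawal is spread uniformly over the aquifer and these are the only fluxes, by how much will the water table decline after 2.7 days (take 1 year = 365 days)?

A = 1400 acres = 5.666 × 10^6 m²
Net abstraction = 1470 − 710 = 760 million m³/yr
Q_net = 760 million m³/yr = 2.082 × 10^6 m³/d
ΔV = Q × t = 2.082 × 10^6 m³/d × 2.7 d = 5.622 × 10^6 m³
Δh = ΔV / (Sy × A) = 5.622 × 10^6 / (0.15 × 5.666 × 10^6) = 6.615 m

Δh ≈ 6.62 m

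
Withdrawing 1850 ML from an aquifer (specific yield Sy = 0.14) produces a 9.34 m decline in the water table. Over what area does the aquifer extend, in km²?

A ≈ 1.41 km²

ΔV = 1850 ML = 1.85 × 10^6 m³
A = ΔV / (Sy × Δh) = 1.85 × 10^6 / (0.14 × 9.34) = 1.415 × 10^6 m²
A = 1.415 × 10^6 m² = 1.415 km²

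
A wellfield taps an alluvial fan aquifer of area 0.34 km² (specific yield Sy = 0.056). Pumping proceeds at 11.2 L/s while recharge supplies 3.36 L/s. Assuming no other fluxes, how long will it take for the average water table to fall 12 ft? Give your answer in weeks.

A = 0.34 km² = 3.4 × 10^5 m²
Δh = 12 ft = 3.658 m
ΔV = Sy × A × Δh = 0.056 × 3.4 × 10^5 × 3.658 = 69640 m³
Net withdrawal = 11.2 − 3.36 = 7.84 L/s = 677.4 m³/d
t = ΔV / Q = 69640 m³ / 677.4 m³/d = 102.8 d
t = 102.8 d ≈ 14.69 weeks

t ≈ 14.7 weeks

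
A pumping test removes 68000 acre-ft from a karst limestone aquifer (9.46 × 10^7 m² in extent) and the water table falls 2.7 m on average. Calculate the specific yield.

ΔV = 68000 acre-ft = 8.388 × 10^7 m³
Sy = ΔV / (A × Δh) = 8.388 × 10^7 m³ / (9.46 × 10^7 m² × 2.7 m) = 0.3284

Sy ≈ 0.33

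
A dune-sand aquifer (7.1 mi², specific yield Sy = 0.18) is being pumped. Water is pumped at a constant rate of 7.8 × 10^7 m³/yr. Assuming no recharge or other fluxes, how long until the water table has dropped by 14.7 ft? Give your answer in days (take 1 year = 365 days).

t ≈ 69.4 days

A = 7.1 mi² = 1.839 × 10^7 m²
Δh = 14.7 ft = 4.481 m
ΔV = Sy × A × Δh = 0.18 × 1.839 × 10^7 × 4.481 = 1.483 × 10^7 m³
Q = 7.8 × 10^7 m³/yr = 2.137 × 10^5 m³/d
t = ΔV / Q = 1.483 × 10^7 m³ / 2.137 × 10^5 m³/d = 69.4 d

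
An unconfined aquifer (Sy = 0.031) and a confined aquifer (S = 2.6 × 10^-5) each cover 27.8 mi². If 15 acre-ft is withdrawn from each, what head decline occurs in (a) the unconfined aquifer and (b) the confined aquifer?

Δh_u ≈ 0.00829 m; Δh_c ≈ 9.88 m

A = 27.8 mi² = 7.2 × 10^7 m²
ΔV = 15 acre-ft = 18500 m³
Unconfined: Δh_u = ΔV/(Sy·A) = 18500/(0.031 × 7.2 × 10^7) = 0.008289 m
Confined: Δh_c = ΔV/(S·A) = 18500/(2.6 × 10^-5 × 7.2 × 10^7) = 9.883 m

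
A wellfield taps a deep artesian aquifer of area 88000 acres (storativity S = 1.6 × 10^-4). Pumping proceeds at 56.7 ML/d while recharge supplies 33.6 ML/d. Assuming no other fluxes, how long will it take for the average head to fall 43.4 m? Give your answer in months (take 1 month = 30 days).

A = 88000 acres = 3.561 × 10^8 m²
ΔV = S × A × Δh = 1.6 × 10^-4 × 3.561 × 10^8 × 43.4 = 2.473 × 10^6 m³
Net withdrawal = 56.7 − 33.6 = 23.1 ML/d = 23100 m³/d
t = ΔV / Q = 2.473 × 10^6 m³ / 23100 m³/d = 107.1 d
t = 107.1 d ≈ 3.568 months

t ≈ 3.57 months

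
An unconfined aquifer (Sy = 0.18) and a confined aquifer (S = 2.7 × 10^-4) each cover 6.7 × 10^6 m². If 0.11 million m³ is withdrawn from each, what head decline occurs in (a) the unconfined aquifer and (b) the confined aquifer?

ΔV = 0.11 million m³ = 1.1 × 10^5 m³
Unconfined: Δh_u = ΔV/(Sy·A) = 1.1 × 10^5/(0.18 × 6.7 × 10^6) = 0.09121 m
Confined: Δh_c = ΔV/(S·A) = 1.1 × 10^5/(2.7 × 10^-4 × 6.7 × 10^6) = 60.81 m

Δh_u ≈ 0.0912 m; Δh_c ≈ 60.8 m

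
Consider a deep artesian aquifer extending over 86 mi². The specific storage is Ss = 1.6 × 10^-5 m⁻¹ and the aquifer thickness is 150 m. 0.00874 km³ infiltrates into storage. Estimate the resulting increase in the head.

S = Ss × b = 1.6 × 10^-5 m⁻¹ × 150 m = 2.4 × 10^-3
A = 86 mi² = 2.227 × 10^8 m²
ΔV = 0.00874 km³ = 8.74 × 10^6 m³
Δh = ΔV / (S × A) = 8.74 × 10^6 m³ / (0.0024 × 2.227 × 10^8 m²) = 16.35 m

Δh ≈ 16.3 m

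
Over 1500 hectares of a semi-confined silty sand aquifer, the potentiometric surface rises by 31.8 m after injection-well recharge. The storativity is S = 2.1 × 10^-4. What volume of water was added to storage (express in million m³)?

ΔV ≈ 0.1 million m³

A = 1500 hectares = 1.5 × 10^7 m²
ΔV = S × A × Δh = 2.1 × 10^-4 × 1.5 × 10^7 m² × 31.8 m = 1.002 × 10^5 m³
ΔV = 1.002 × 10^5 m³ = 0.1002 million m³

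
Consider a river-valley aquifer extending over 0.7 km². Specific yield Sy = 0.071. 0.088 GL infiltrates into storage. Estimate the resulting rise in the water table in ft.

A = 0.7 km² = 7 × 10^5 m²
ΔV = 0.088 GL = 88000 m³
Δh = ΔV / (Sy × A) = 88000 m³ / (0.071 × 7 × 10^5 m²) = 1.771 m
Δh = 1.771 m = 5.809 ft

Δh ≈ 5.81 ft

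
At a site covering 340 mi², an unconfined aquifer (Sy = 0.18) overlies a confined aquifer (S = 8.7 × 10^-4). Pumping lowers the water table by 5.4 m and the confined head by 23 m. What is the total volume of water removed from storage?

ΔV ≈ 8.74 × 10^8 m³

A = 340 mi² = 8.806 × 10^8 m²
Unconfined: ΔV_u = Sy × A × Δh_u = 0.18 × 8.806 × 10^8 × 5.4 = 8.559 × 10^8 m³
Confined: ΔV_c = S × A × Δh_c = 8.7 × 10^-4 × 8.806 × 10^8 × 23 = 1.762 × 10^7 m³
Total ΔV = 8.559 × 10^8 + 1.762 × 10^7 = 8.736 × 10^8 m³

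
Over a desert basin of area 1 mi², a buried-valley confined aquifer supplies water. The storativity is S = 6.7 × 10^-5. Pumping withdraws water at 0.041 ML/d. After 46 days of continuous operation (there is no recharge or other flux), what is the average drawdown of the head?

Δh ≈ 10.9 m

A = 1 mi² = 2.59 × 10^6 m²
Q = 0.041 ML/d = 41 m³/d
ΔV = Q × t = 41 m³/d × 46 d = 1886 m³
Δh = ΔV / (S × A) = 1886 / (6.7 × 10^-5 × 2.59 × 10^6) = 10.87 m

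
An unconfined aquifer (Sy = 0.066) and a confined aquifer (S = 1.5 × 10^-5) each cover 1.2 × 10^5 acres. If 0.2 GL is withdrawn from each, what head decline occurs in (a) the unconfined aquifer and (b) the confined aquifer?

Δh_u ≈ 0.00624 m; Δh_c ≈ 27.5 m

A = 1.2 × 10^5 acres = 4.856 × 10^8 m²
ΔV = 0.2 GL = 2 × 10^5 m³
Unconfined: Δh_u = ΔV/(Sy·A) = 2 × 10^5/(0.066 × 4.856 × 10^8) = 0.00624 m
Confined: Δh_c = ΔV/(S·A) = 2 × 10^5/(1.5 × 10^-5 × 4.856 × 10^8) = 27.46 m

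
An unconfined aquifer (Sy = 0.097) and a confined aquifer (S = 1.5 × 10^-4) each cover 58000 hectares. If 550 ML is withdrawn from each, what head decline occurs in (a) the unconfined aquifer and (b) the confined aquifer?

Δh_u ≈ 0.00978 m; Δh_c ≈ 6.32 m

A = 58000 hectares = 5.8 × 10^8 m²
ΔV = 550 ML = 5.5 × 10^5 m³
Unconfined: Δh_u = ΔV/(Sy·A) = 5.5 × 10^5/(0.097 × 5.8 × 10^8) = 0.009776 m
Confined: Δh_c = ΔV/(S·A) = 5.5 × 10^5/(1.5 × 10^-4 × 5.8 × 10^8) = 6.322 m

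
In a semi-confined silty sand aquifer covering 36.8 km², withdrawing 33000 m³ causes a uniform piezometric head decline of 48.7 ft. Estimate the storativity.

A = 36.8 km² = 3.68 × 10^7 m²
Δh = 48.7 ft = 14.84 m
S = ΔV / (A × Δh) = 33000 m³ / (3.68 × 10^7 m² × 14.84 m) = 6.041 × 10^-5

S ≈ 6 × 10^-5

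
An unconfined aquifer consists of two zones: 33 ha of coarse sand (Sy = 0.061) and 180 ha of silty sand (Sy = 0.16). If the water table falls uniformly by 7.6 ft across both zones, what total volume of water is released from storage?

ΔV ≈ 7.14 × 10^5 m³

A₁ = 33 ha = 3.3 × 10^5 m²; A₂ = 180 ha = 1.8 × 10^6 m²
Δh = 7.6 ft = 2.316 m
ΔV₁ = 0.061 × 3.3 × 10^5 × 2.316 = 46630 m³
ΔV₂ = 0.16 × 1.8 × 10^6 × 2.316 = 6.671 × 10^5 m³
ΔV = ΔV₁ + ΔV₂ = 7.138 × 10^5 m³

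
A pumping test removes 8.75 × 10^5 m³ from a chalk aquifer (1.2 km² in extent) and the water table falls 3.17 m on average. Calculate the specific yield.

A = 1.2 km² = 1.2 × 10^6 m²
Sy = ΔV / (A × Δh) = 8.75 × 10^5 m³ / (1.2 × 10^6 m² × 3.17 m) = 0.23

Sy ≈ 0.23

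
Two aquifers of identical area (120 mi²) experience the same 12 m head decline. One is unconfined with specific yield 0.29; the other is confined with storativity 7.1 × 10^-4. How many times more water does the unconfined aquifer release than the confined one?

ΔV_u / ΔV_c ≈ 408

A = 120 mi² = 3.108 × 10^8 m²
Unconfined: ΔV_u = Sy × A × Δh = 0.29 × 3.108 × 10^8 × 12 = 1.082 × 10^9 m³
Confined: ΔV_c = S × A × Δh = 7.1 × 10^-4 × 3.108 × 10^8 × 12 = 2.648 × 10^6 m³
Ratio = ΔV_u / ΔV_c = Sy / S = 0.29 / 7.1 × 10^-4 = 408.5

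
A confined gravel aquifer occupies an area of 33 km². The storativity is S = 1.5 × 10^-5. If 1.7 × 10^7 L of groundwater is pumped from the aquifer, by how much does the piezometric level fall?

Δh ≈ 34.3 m

A = 33 km² = 3.3 × 10^7 m²
ΔV = 1.7 × 10^7 L = 17000 m³
Δh = ΔV / (S × A) = 17000 m³ / (1.5 × 10^-5 × 3.3 × 10^7 m²) = 34.34 m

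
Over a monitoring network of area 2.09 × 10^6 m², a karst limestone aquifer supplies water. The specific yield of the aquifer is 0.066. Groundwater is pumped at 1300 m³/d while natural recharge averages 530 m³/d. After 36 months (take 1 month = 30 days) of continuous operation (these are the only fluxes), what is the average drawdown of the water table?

Δh ≈ 6.03 m

Net abstraction = 1300 − 530 = 770 m³/d
t = 36 months = 1080 d
ΔV = Q × t = 770 m³/d × 1080 d = 8.316 × 10^5 m³
Δh = ΔV / (Sy × A) = 8.316 × 10^5 / (0.066 × 2.09 × 10^6) = 6.029 m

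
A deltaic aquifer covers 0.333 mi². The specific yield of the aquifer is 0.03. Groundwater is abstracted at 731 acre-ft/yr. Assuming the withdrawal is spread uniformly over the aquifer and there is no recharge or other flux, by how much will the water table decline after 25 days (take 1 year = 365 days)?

A = 0.333 mi² = 8.625 × 10^5 m²
Q = 731 acre-ft/yr = 2470 m³/d
ΔV = Q × t = 2470 m³/d × 25 d = 61760 m³
Δh = ΔV / (Sy × A) = 61760 / (0.03 × 8.625 × 10^5) = 2.387 m

Δh ≈ 2.39 m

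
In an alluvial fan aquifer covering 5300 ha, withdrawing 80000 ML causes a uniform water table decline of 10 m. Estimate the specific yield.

A = 5300 ha = 5.3 × 10^7 m²
ΔV = 80000 ML = 8 × 10^7 m³
Sy = ΔV / (A × Δh) = 8 × 10^7 m³ / (5.3 × 10^7 m² × 10 m) = 0.1509

Sy ≈ 0.15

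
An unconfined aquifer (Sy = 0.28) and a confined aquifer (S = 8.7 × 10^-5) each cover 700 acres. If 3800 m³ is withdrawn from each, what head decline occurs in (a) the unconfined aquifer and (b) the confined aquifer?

Δh_u ≈ 0.00479 m; Δh_c ≈ 15.4 m

A = 700 acres = 2.833 × 10^6 m²
Unconfined: Δh_u = ΔV/(Sy·A) = 3800/(0.28 × 2.833 × 10^6) = 0.004791 m
Confined: Δh_c = ΔV/(S·A) = 3800/(8.7 × 10^-5 × 2.833 × 10^6) = 15.42 m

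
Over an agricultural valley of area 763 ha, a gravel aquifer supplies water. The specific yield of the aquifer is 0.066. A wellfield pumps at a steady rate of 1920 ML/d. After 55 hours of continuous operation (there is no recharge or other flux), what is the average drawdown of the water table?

A = 763 ha = 7.63 × 10^6 m²
Q = 1920 ML/d = 1.92 × 10^6 m³/d
t = 55 hours = 2.292 d
ΔV = Q × t = 1.92 × 10^6 m³/d × 2.292 d = 4.4 × 10^6 m³
Δh = ΔV / (Sy × A) = 4.4 × 10^6 / (0.066 × 7.63 × 10^6) = 8.737 m

Δh ≈ 8.74 m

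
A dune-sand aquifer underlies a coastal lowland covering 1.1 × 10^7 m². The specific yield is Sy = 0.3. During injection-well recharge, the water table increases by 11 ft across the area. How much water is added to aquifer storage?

ΔV ≈ 1.11 × 10^7 m³

Δh = 11 ft = 3.353 m
ΔV = Sy × A × Δh = 0.3 × 1.1 × 10^7 m² × 3.353 m = 1.106 × 10^7 m³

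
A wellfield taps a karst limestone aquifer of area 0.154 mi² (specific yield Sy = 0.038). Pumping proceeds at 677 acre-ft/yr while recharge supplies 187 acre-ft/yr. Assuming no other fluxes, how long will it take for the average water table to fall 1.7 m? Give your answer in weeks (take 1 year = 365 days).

t ≈ 2.22 weeks

A = 0.154 mi² = 3.989 × 10^5 m²
ΔV = Sy × A × Δh = 0.038 × 3.989 × 10^5 × 1.7 = 25770 m³
Net withdrawal = 677 − 187 = 490 acre-ft/yr = 1656 m³/d
t = ΔV / Q = 25770 m³ / 1656 m³/d = 15.56 d
t = 15.56 d ≈ 2.223 weeks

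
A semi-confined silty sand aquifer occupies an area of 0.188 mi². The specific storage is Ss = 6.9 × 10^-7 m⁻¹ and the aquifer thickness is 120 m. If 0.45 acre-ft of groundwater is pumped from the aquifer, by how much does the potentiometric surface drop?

Δh ≈ 13.8 m

S = Ss × b = 6.9 × 10^-7 m⁻¹ × 120 m = 8.28 × 10^-5
A = 0.188 mi² = 4.869 × 10^5 m²
ΔV = 0.45 acre-ft = 555.1 m³
Δh = ΔV / (S × A) = 555.1 m³ / (8.28 × 10^-5 × 4.869 × 10^5 m²) = 13.77 m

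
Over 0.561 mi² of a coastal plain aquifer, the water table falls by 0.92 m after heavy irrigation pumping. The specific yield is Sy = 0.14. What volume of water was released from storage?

ΔV ≈ 1.87 × 10^5 m³

A = 0.561 mi² = 1.453 × 10^6 m²
ΔV = Sy × A × Δh = 0.14 × 1.453 × 10^6 m² × 0.92 m = 1.871 × 10^5 m³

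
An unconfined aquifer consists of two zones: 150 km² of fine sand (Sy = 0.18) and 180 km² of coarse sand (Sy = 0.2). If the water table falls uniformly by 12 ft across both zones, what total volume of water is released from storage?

A₁ = 150 km² = 1.5 × 10^8 m²; A₂ = 180 km² = 1.8 × 10^8 m²
Δh = 12 ft = 3.658 m
ΔV₁ = 0.18 × 1.5 × 10^8 × 3.658 = 9.876 × 10^7 m³
ΔV₂ = 0.2 × 1.8 × 10^8 × 3.658 = 1.317 × 10^8 m³
ΔV = ΔV₁ + ΔV₂ = 2.304 × 10^8 m³

ΔV ≈ 2.3 × 10^8 m³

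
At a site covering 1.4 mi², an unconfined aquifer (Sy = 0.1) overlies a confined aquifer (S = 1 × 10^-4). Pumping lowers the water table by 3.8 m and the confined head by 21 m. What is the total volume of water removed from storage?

ΔV ≈ 1.39 × 10^6 m³

A = 1.4 mi² = 3.626 × 10^6 m²
Unconfined: ΔV_u = Sy × A × Δh_u = 0.1 × 3.626 × 10^6 × 3.8 = 1.378 × 10^6 m³
Confined: ΔV_c = S × A × Δh_c = 1 × 10^-4 × 3.626 × 10^6 × 21 = 7615 m³
Total ΔV = 1.378 × 10^6 + 7615 = 1.385 × 10^6 m³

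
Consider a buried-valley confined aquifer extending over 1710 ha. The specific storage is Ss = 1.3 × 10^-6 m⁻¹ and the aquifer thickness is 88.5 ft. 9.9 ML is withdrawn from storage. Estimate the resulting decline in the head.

b = 88.5 ft = 26.97 m
S = Ss × b = 1.3 × 10^-6 m⁻¹ × 26.97 m = 3.507 × 10^-5
A = 1710 ha = 1.71 × 10^7 m²
ΔV = 9.9 ML = 9900 m³
Δh = ΔV / (S × A) = 9900 m³ / (3.507 × 10^-5 × 1.71 × 10^7 m²) = 16.51 m

Δh ≈ 16.5 m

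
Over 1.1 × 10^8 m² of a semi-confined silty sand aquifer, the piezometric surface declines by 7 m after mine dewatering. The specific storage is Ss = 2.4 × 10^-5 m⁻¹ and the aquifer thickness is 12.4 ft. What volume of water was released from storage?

ΔV ≈ 69800 m³

b = 12.4 ft = 3.78 m
S = Ss × b = 2.4 × 10^-5 m⁻¹ × 3.78 m = 9.071 × 10^-5
ΔV = S × A × Δh = 9.071 × 10^-5 × 1.1 × 10^8 m² × 7 m = 69850 m³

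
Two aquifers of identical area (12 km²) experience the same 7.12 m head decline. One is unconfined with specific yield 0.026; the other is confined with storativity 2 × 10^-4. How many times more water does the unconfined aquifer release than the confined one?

ΔV_u / ΔV_c ≈ 130

A = 12 km² = 1.2 × 10^7 m²
Unconfined: ΔV_u = Sy × A × Δh = 0.026 × 1.2 × 10^7 × 7.12 = 2.221 × 10^6 m³
Confined: ΔV_c = S × A × Δh = 2 × 10^-4 × 1.2 × 10^7 × 7.12 = 17090 m³
Ratio = ΔV_u / ΔV_c = Sy / S = 0.026 / 2 × 10^-4 = 130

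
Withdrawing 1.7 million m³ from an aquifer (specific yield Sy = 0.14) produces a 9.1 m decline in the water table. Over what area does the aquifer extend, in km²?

ΔV = 1.7 million m³ = 1.7 × 10^6 m³
A = ΔV / (Sy × Δh) = 1.7 × 10^6 / (0.14 × 9.1) = 1.334 × 10^6 m²
A = 1.334 × 10^6 m² = 1.334 km²

A ≈ 1.33 km²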